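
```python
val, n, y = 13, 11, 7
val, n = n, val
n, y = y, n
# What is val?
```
Trace:
  val=13, n=11, y=7
  val=11, n=13, y=7
  val=11, n=7, y=13

Final answer: 11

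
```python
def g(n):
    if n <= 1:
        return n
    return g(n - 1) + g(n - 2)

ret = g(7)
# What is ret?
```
Call trace (a repeated sub-call is expanded the first time; later identical calls just restate its return value):
g(n=7)
  g(n=6)
    g(n=5)
      g(n=4)
        g(n=3)
          g(n=2)
            g(n=1)
            -> return 1
            g(n=0)
            -> return 0
          -> return 1
          g(n=1)
          -> return 1
        -> return 2
        g(n=2) -> return 1  (same call as traced above)
      -> return 3
      g(n=3) -> return 2  (same call as traced above)
    -> return 5
    g(n=4) -> return 3  (same call as traced above)
  -> return 8
  g(n=5) -> return 5  (same call as traced above)
-> return 13

Final answer: 13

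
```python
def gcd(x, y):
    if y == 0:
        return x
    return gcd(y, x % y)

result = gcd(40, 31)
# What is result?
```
Call trace:
gcd(x=40, y=31)
  gcd(x=31, y=9)
    gcd(x=9, y=4)
      gcd(x=4, y=1)
        gcd(x=1, y=0)
        -> return 1
      -> return 1
    -> return 1
  -> return 1
-> return 1

Final answer: 1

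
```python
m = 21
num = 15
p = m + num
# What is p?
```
Trace:
  m=21
  m=21, num=15
  m=21, num=15, p=36

Final answer: 36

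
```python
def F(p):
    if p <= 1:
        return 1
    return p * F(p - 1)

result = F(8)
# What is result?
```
Call trace:
F(p=8)
  F(p=7)
    F(p=6)
      F(p=5)
        F(p=4)
          F(p=3)
            F(p=2)
              F(p=1)
              -> return 1
            -> return 2
          -> return 6
        -> return 24
      -> return 120
    -> return 720
  -> return 5040
-> return 40320

Final answer: 40320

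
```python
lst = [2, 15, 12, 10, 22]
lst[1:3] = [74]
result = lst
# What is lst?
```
Trace:
  lst=[2, 15, 12, 10, 22]
  lst=[2, 74, 10, 22]
  lst=[2, 74, 10, 22], result=[2, 74, 10, 22]

Final answer: [2, 74, 10, 22]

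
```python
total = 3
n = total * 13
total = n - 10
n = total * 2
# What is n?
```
Trace:
  total=3
  total=3, n=39
  total=29, n=39
  total=29, n=58

Final answer: 58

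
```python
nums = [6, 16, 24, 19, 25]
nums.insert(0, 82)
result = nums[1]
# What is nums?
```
Trace:
  nums=[6, 16, 24, 19, 25]
  nums=[82, 6, 16, 24, 19, 25]
  nums=[82, 6, 16, 24, 19, 25], result=6

Final answer: [82, 6, 16, 24, 19, 25]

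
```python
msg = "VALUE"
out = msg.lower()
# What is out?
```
Trace:
  msg='VALUE'
  msg='VALUE', out='value'

Final answer: 'value'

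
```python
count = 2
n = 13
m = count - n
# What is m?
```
Trace:
  count=2
  count=2, n=13
  count=2, n=13, m=-11

Final answer: -11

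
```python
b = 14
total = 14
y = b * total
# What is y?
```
Trace:
  b=14
  b=14, total=14
  b=14, total=14, y=196

Final answer: 196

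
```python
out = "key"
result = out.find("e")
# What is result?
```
Trace:
  out='key'
  out='key', result=1

Final answer: 1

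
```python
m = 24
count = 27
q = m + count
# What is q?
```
Trace:
  m=24
  m=24, count=27
  m=24, count=27, q=51

Final answer: 51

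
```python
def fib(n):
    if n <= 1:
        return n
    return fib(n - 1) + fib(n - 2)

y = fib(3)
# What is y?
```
Call trace:
fib(n=3)
  fib(n=2)
    fib(n=1)
    -> return 1
    fib(n=0)
    -> return 0
  -> return 1
  fib(n=1)
  -> return 1
-> return 2

Final answer: 2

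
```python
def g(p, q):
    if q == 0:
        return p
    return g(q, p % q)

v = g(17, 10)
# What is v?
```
Call trace:
g(p=17, q=10)
  g(p=10, q=7)
    g(p=7, q=3)
      g(p=3, q=1)
        g(p=1, q=0)
        -> return 1
      -> return 1
    -> return 1
  -> return 1
-> return 1

Final answer: 1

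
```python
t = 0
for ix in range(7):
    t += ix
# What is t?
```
Trace:
  t=0
  t=0, ix=0
  t=1, ix=1
  t=3, ix=2
  t=6, ix=3
  t=10, ix=4
  t=15, ix=5
  t=21, ix=6

Final answer: 21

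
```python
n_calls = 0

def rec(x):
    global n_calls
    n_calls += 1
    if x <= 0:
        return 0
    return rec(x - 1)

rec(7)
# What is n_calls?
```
Call trace:
rec(x=7)
  rec(x=6)
    rec(x=5)
      rec(x=4)
        rec(x=3)
          rec(x=2)
            rec(x=1)
              rec(x=0)
              -> return 0
            -> return 0
          -> return 0
        -> return 0
      -> return 0
    -> return 0
  -> return 0
-> return 0

n_calls is incremented once per call. rec is entered once for each x = 7, 6, 5, 4, 3, 2, 1, 0 (the x <= 0 call returns without recursing), i.e. 7 + 1 calls.
n_calls = 8

Final answer: 8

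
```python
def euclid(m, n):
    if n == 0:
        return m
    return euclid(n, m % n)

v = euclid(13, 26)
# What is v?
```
Call trace:
euclid(m=13, n=26)
  euclid(m=26, n=13)
    euclid(m=13, n=0)
    -> return 13
  -> return 13
-> return 13

Final answer: 13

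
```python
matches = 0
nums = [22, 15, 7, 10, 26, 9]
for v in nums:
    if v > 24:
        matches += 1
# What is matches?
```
Trace:
  matches=0
  matches=0, v=22
  matches=0, v=15
  matches=0, v=7
  matches=0, v=10
  matches=1, v=26
  matches=1, v=9

Final answer: 1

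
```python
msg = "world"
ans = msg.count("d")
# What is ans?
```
Trace:
  msg='world'
  msg='world', ans=1

Final answer: 1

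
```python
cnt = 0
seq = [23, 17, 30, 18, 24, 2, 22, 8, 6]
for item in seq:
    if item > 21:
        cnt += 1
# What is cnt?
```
Trace:
  cnt=0
  cnt=1, item=23
  cnt=1, item=17
  cnt=2, item=30
  cnt=2, item=18
  cnt=3, item=24
  cnt=3, item=2
  cnt=4, item=22
  cnt=4, item=8
  cnt=4, item=6

Final answer: 4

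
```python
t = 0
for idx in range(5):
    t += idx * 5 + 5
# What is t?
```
Trace:
  t=0
  t=5, idx=0
  t=15, idx=1
  t=30, idx=2
  t=50, idx=3
  t=75, idx=4

Final answer: 75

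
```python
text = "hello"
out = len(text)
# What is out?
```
Trace:
  text='hello'
  text='hello', out=5

Final answer: 5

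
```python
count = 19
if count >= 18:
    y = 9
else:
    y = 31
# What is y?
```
Trace:
  count=19
  count=19, y=9

Final answer: 9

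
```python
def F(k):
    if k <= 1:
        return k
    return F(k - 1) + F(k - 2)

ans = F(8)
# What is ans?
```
Call trace (a repeated sub-call is expanded the first time; later identical calls just restate its return value):
F(k=8)
  F(k=7)
    F(k=6)
      F(k=5)
        F(k=4)
          F(k=3)
            F(k=2)
              F(k=1)
              -> return 1
              F(k=0)
              -> return 0
            -> return 1
            F(k=1)
            -> return 1
          -> return 2
          F(k=2) -> return 1  (same call as traced above)
        -> return 3
        F(k=3) -> return 2  (same call as traced above)
      -> return 5
      F(k=4) -> return 3  (same call as traced above)
    -> return 8
    F(k=5) -> return 5  (same call as traced above)
  -> return 13
  F(k=6) -> return 8  (same call as traced above)
-> return 21

Final answer: 21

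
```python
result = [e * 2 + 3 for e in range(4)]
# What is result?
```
Trace:
  e=0
  e=1
  e=2
  e=3
  result=[3, 5, 7, 9]

Final answer: [3, 5, 7, 9]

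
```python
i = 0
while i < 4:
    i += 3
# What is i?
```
Trace:
  i=0
  i=3
  i=6

Final answer: 6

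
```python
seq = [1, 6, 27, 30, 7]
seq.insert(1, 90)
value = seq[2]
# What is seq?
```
Trace:
  seq=[1, 6, 27, 30, 7]
  seq=[1, 90, 6, 27, 30, 7]
  seq=[1, 90, 6, 27, 30, 7], value=6

Final answer: [1, 90, 6, 27, 30, 7]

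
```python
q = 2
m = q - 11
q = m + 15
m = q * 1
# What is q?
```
Trace:
  q=2
  q=2, m=-9
  q=6, m=-9
  q=6, m=6

Final answer: 6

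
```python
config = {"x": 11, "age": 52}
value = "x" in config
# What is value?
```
Trace:
  config={'x': 11, 'age': 52}
  config={'x': 11, 'age': 52}, value=True

Final answer: True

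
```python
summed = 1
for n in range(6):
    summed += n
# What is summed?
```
Trace:
  summed=1
  summed=1, n=0
  summed=2, n=1
  summed=4, n=2
  summed=7, n=3
  summed=11, n=4
  summed=16, n=5

Final answer: 16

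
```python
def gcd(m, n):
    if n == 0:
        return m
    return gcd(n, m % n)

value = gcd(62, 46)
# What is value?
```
Call trace:
gcd(m=62, n=46)
  gcd(m=46, n=16)
    gcd(m=16, n=14)
      gcd(m=14, n=2)
        gcd(m=2, n=0)
        -> return 2
      -> return 2
    -> return 2
  -> return 2
-> return 2

Final answer: 2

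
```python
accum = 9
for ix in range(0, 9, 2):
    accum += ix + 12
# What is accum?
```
Trace:
  accum=9
  accum=21, ix=0
  accum=35, ix=2
  accum=51, ix=4
  accum=69, ix=6
  accum=89, ix=8

Final answer: 89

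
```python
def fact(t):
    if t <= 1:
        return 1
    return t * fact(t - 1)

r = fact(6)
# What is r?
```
Call trace:
fact(t=6)
  fact(t=5)
    fact(t=4)
      fact(t=3)
        fact(t=2)
          fact(t=1)
          -> return 1
        -> return 2
      -> return 6
    -> return 24
  -> return 120
-> return 720

Final answer: 720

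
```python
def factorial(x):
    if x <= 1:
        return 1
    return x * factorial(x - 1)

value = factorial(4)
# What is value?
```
Call trace:
factorial(x=4)
  factorial(x=3)
    factorial(x=2)
      factorial(x=1)
      -> return 1
    -> return 2
  -> return 6
-> return 24

Final answer: 24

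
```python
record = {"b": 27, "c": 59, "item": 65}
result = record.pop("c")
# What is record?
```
Trace:
  record={'b': 27, 'c': 59, 'item': 65}
  record={'b': 27, 'item': 65}, result=59

Final answer: {'b': 27, 'item': 65}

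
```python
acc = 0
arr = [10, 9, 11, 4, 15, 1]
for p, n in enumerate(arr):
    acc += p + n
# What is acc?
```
Trace:
  acc=0
  acc=10, p=0, n=10
  acc=20, p=1, n=9
  acc=33, p=2, n=11
  acc=40, p=3, n=4
  acc=59, p=4, n=15
  acc=65, p=5, n=1

Final answer: 65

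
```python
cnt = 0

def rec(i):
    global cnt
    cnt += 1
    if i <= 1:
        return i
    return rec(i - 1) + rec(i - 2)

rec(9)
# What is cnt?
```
Call trace (a repeated sub-call is expanded the first time; later identical calls just restate its return value):
rec(i=9)
  rec(i=8)
    rec(i=7)
      rec(i=6)
        rec(i=5)
          rec(i=4)
            rec(i=3)
              rec(i=2)
                rec(i=1)
                -> return 1
                rec(i=0)
                -> return 0
              -> return 1
              rec(i=1)
              -> return 1
            -> return 2
            rec(i=2) -> return 1  (same call as traced above)
          -> return 3
          rec(i=3) -> return 2  (same call as traced above)
        -> return 5
        rec(i=4) -> return 3  (same call as traced above)
      -> return 8
      rec(i=5) -> return 5  (same call as traced above)
    -> return 13
    rec(i=6) -> return 8  (same call as traced above)
  -> return 21
  rec(i=7) -> return 13  (same call as traced above)
-> return 34

cnt is incremented once per call, so count the calls in each subtree. Let C(i) = number of calls made by rec(i).
C(0) = C(1) = 1 (base case, no recursion); C(i) = 1 + C(i - 1) + C(i - 2) otherwise.
C(2) = 1 + C(1) + C(0) = 1 + 1 + 1 = 3
C(3) = 1 + C(2) + C(1) = 1 + 3 + 1 = 5
C(4) = 1 + C(3) + C(2) = 1 + 5 + 3 = 9
C(5) = 1 + C(4) + C(3) = 1 + 9 + 5 = 15
C(6) = 1 + C(5) + C(4) = 1 + 15 + 9 = 25
C(7) = 1 + C(6) + C(5) = 1 + 25 + 15 = 41
C(8) = 1 + C(7) + C(6) = 1 + 41 + 25 = 67
C(9) = 1 + C(8) + C(7) = 1 + 67 + 41 = 109
cnt = C(9) = 109

Final answer: 109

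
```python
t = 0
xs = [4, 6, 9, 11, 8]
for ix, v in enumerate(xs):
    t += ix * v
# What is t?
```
Trace:
  t=0
  t=0, ix=0, v=4
  t=6, ix=1, v=6
  t=24, ix=2, v=9
  t=57, ix=3, v=11
  t=89, ix=4, v=8

Final answer: 89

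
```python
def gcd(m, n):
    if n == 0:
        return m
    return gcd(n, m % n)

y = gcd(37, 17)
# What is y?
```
Call trace:
gcd(m=37, n=17)
  gcd(m=17, n=3)
    gcd(m=3, n=2)
      gcd(m=2, n=1)
        gcd(m=1, n=0)
        -> return 1
      -> return 1
    -> return 1
  -> return 1
-> return 1

Final answer: 1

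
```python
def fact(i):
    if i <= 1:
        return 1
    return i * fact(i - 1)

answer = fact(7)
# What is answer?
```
Call trace:
fact(i=7)
  fact(i=6)
    fact(i=5)
      fact(i=4)
        fact(i=3)
          fact(i=2)
            fact(i=1)
            -> return 1
          -> return 2
        -> return 6
      -> return 24
    -> return 120
  -> return 720
-> return 5040

Final answer: 5040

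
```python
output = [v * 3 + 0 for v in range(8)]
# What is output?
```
Trace:
  v=0
  v=1
  v=2
  v=3
  v=4
  v=5
  v=6
  v=7
  output=[0, 3, 6, 9, 12, 15, 18, 21]

Final answer: [0, 3, 6, 9, 12, 15, 18, 21]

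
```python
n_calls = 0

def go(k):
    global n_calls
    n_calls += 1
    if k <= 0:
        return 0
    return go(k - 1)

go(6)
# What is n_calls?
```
Call trace:
go(k=6)
  go(k=5)
    go(k=4)
      go(k=3)
        go(k=2)
          go(k=1)
            go(k=0)
            -> return 0
          -> return 0
        -> return 0
      -> return 0
    -> return 0
  -> return 0
-> return 0

n_calls is incremented once per call. go is entered once for each k = 6, 5, 4, 3, 2, 1, 0 (the k <= 0 call returns without recursing), i.e. 6 + 1 calls.
n_calls = 7

Final answer: 7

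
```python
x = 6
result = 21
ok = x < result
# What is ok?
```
Trace:
  x=6
  x=6, result=21
  x=6, result=21, ok=True

Final answer: True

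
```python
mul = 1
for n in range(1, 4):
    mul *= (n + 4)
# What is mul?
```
Trace:
  mul=1
  mul=5, n=1
  mul=30, n=2
  mul=210, n=3

Final answer: 210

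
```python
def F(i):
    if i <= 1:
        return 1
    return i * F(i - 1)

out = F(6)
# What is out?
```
Call trace:
F(i=6)
  F(i=5)
    F(i=4)
      F(i=3)
        F(i=2)
          F(i=1)
          -> return 1
        -> return 2
      -> return 6
    -> return 24
  -> return 120
-> return 720

Final answer: 720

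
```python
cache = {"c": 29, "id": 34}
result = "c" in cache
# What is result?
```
Trace:
  cache={'c': 29, 'id': 34}
  cache={'c': 29, 'id': 34}, result=True

Final answer: True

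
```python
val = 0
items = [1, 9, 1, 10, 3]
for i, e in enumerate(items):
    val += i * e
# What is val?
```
Trace:
  val=0
  val=0, i=0, e=1
  val=9, i=1, e=9
  val=11, i=2, e=1
  val=41, i=3, e=10
  val=53, i=4, e=3

Final answer: 53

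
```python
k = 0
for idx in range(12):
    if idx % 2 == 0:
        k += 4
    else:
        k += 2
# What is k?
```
Trace:
  k=0
  k=4, idx=0
  k=6, idx=1
  k=10, idx=2
  k=12, idx=3
  k=16, idx=4
  k=18, idx=5
  k=22, idx=6
  k=24, idx=7
  k=28, idx=8
  k=30, idx=9
  k=34, idx=10
  k=36, idx=11

Final answer: 36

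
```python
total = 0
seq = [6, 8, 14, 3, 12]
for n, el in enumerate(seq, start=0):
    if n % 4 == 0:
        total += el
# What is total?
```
Trace:
  total=0
  total=6, n=0, el=6
  total=6, n=1, el=8
  total=6, n=2, el=14
  total=6, n=3, el=3
  total=18, n=4, el=12

Final answer: 18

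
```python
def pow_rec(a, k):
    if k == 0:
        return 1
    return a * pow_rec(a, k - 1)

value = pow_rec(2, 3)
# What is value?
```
Call trace:
pow_rec(a=2, k=3)
  pow_rec(a=2, k=2)
    pow_rec(a=2, k=1)
      pow_rec(a=2, k=0)
      -> return 1
    -> return 2
  -> return 4
-> return 8

Final answer: 8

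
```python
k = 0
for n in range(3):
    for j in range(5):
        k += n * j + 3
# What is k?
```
Trace:
  k=0
  k=3, n=0, j=0
  k=6, n=0, j=1
  k=9, n=0, j=2
  k=12, n=0, j=3
  k=15, n=0, j=4
  k=18, n=1, j=0
  k=22, n=1, j=1
  k=27, n=1, j=2
  k=33, n=1, j=3
  k=40, n=1, j=4
  k=43, n=2, j=0
  k=48, n=2, j=1
  k=55, n=2, j=2
  k=64, n=2, j=3
  k=75, n=2, j=4

Final answer: 75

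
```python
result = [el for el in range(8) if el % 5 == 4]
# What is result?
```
Trace:
  el=0
  el=1
  el=2
  el=3
  el=4
  el=5
  el=6
  el=7
  result=[4]

Final answer: [4]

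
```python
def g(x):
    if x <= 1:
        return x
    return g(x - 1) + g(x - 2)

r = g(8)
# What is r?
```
Call trace (a repeated sub-call is expanded the first time; later identical calls just restate its return value):
g(x=8)
  g(x=7)
    g(x=6)
      g(x=5)
        g(x=4)
          g(x=3)
            g(x=2)
              g(x=1)
              -> return 1
              g(x=0)
              -> return 0
            -> return 1
            g(x=1)
            -> return 1
          -> return 2
          g(x=2) -> return 1  (same call as traced above)
        -> return 3
        g(x=3) -> return 2  (same call as traced above)
      -> return 5
      g(x=4) -> return 3  (same call as traced above)
    -> return 8
    g(x=5) -> return 5  (same call as traced above)
  -> return 13
  g(x=6) -> return 8  (same call as traced above)
-> return 21

Final answer: 21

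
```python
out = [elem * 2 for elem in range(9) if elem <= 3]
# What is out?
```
Trace:
  elem=0
  elem=1
  elem=2
  elem=3
  elem=4
  elem=5
  elem=6
  elem=7
  elem=8
  out=[0, 2, 4, 6]

Final answer: [0, 2, 4, 6]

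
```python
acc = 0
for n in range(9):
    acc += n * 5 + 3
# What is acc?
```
Trace:
  acc=0
  acc=3, n=0
  acc=11, n=1
  acc=24, n=2
  acc=42, n=3
  acc=65, n=4
  acc=93, n=5
  acc=126, n=6
  acc=164, n=7
  acc=207, n=8

Final answer: 207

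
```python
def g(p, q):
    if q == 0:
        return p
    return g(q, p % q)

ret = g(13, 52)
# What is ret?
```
Call trace:
g(p=13, q=52)
  g(p=52, q=13)
    g(p=13, q=0)
    -> return 13
  -> return 13
-> return 13

Final answer: 13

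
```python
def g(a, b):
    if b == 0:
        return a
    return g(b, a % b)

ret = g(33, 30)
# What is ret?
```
Call trace:
g(a=33, b=30)
  g(a=30, b=3)
    g(a=3, b=0)
    -> return 3
  -> return 3
-> return 3

Final answer: 3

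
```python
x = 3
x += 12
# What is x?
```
Trace:
  x=3
  x=15

Final answer: 15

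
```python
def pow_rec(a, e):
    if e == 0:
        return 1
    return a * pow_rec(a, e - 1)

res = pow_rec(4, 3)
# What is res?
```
Call trace:
pow_rec(a=4, e=3)
  pow_rec(a=4, e=2)
    pow_rec(a=4, e=1)
      pow_rec(a=4, e=0)
      -> return 1
    -> return 4
  -> return 16
-> return 64

Final answer: 64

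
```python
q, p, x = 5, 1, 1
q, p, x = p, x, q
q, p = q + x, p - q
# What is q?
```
Trace:
  q=5, p=1, x=1
  q=1, p=1, x=5
  q=6, p=0, x=5

Final answer: 6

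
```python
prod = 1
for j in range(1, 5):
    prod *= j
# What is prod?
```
Trace:
  prod=1
  prod=1, j=1
  prod=2, j=2
  prod=6, j=3
  prod=24, j=4

Final answer: 24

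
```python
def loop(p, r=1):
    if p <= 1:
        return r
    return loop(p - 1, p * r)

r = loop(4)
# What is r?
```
Call trace:
loop(p=4, r=1)
  loop(p=3, r=4)
    loop(p=2, r=12)
      loop(p=1, r=24)
      -> return 24
    -> return 24
  -> return 24
-> return 24

Final answer: 24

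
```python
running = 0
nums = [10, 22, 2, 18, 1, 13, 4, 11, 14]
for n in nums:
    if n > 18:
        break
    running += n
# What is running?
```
Trace:
  running=0
  running=10, n=10
  running=10, n=22

Final answer: 10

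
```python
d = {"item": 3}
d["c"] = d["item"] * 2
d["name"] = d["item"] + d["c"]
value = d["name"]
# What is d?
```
Trace:
  d={'item': 3}
  d={'item': 3, 'c': 6}
  d={'item': 3, 'c': 6, 'name': 9}
  d={'item': 3, 'c': 6, 'name': 9}, value=9

Final answer: {'item': 3, 'c': 6, 'name': 9}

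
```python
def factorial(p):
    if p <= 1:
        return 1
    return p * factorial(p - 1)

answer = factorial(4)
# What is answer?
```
Call trace:
factorial(p=4)
  factorial(p=3)
    factorial(p=2)
      factorial(p=1)
      -> return 1
    -> return 2
  -> return 6
-> return 24

Final answer: 24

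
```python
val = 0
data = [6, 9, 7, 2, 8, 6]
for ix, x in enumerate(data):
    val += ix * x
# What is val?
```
Trace:
  val=0
  val=0, ix=0, x=6
  val=9, ix=1, x=9
  val=23, ix=2, x=7
  val=29, ix=3, x=2
  val=61, ix=4, x=8
  val=91, ix=5, x=6

Final answer: 91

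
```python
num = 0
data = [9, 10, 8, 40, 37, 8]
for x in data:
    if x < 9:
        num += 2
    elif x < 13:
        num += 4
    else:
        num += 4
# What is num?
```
Trace:
  num=0
  num=4, x=9
  num=8, x=10
  num=10, x=8
  num=14, x=40
  num=18, x=37
  num=20, x=8

Final answer: 20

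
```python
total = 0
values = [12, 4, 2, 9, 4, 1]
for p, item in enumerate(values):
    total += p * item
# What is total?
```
Trace:
  total=0
  total=0, p=0, item=12
  total=4, p=1, item=4
  total=8, p=2, item=2
  total=35, p=3, item=9
  total=51, p=4, item=4
  total=56, p=5, item=1

Final answer: 56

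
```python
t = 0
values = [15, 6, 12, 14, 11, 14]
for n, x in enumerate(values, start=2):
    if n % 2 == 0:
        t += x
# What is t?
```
Trace:
  t=0
  t=15, n=2, x=15
  t=15, n=3, x=6
  t=27, n=4, x=12
  t=27, n=5, x=14
  t=38, n=6, x=11
  t=38, n=7, x=14

Final answer: 38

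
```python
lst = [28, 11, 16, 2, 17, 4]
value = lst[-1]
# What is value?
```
Trace:
  lst=[28, 11, 16, 2, 17, 4]
  lst=[28, 11, 16, 2, 17, 4], value=4

Final answer: 4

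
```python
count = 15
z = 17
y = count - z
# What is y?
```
Trace:
  count=15
  count=15, z=17
  count=15, z=17, y=-2

Final answer: -2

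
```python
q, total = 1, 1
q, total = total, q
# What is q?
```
Trace:
  q=1, total=1
  q=1, total=1

Final answer: 1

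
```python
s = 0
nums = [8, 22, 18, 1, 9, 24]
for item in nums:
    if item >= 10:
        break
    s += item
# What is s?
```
Trace:
  s=0
  s=8, item=8
  s=8, item=22

Final answer: 8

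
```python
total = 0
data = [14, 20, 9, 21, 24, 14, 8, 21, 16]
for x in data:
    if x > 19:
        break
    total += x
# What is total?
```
Trace:
  total=0
  total=14, x=14
  total=14, x=20

Final answer: 14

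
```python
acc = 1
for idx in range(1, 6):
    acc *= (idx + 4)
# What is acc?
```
Trace:
  acc=1
  acc=5, idx=1
  acc=30, idx=2
  acc=210, idx=3
  acc=1680, idx=4
  acc=15120, idx=5

Final answer: 15120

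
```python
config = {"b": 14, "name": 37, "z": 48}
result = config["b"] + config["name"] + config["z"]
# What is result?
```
Trace:
  config={'b': 14, 'name': 37, 'z': 48}
  config={'b': 14, 'name': 37, 'z': 48}, result=99

Final answer: 99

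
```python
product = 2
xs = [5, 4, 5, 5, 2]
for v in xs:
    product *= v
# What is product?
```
Trace:
  product=2
  product=10, v=5
  product=40, v=4
  product=200, v=5
  product=1000, v=5
  product=2000, v=2

Final answer: 2000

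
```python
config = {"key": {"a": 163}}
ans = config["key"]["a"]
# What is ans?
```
Trace:
  config={'key': {'a': 163}}
  config={'key': {'a': 163}}, ans=163

Final answer: 163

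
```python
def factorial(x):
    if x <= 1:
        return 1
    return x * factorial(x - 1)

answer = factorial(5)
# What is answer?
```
Call trace:
factorial(x=5)
  factorial(x=4)
    factorial(x=3)
      factorial(x=2)
        factorial(x=1)
        -> return 1
      -> return 2
    -> return 6
  -> return 24
-> return 120

Final answer: 120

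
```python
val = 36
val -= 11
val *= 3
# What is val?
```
Trace:
  val=36
  val=25
  val=75

Final answer: 75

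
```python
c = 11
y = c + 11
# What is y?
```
Trace:
  c=11
  c=11, y=22

Final answer: 22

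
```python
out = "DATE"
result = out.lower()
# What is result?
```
Trace:
  out='DATE'
  out='DATE', result='date'

Final answer: 'date'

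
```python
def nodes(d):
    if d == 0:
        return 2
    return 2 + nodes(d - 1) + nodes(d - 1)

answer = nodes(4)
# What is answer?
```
Call trace (a repeated sub-call is expanded the first time; later identical calls just restate its return value):
nodes(d=4)
  nodes(d=3)
    nodes(d=2)
      nodes(d=1)
        nodes(d=0)
        -> return 2
        nodes(d=0)
        -> return 2
      -> return 6
      nodes(d=1) -> return 6  (same call as traced above)
    -> return 14
    nodes(d=2) -> return 14  (same call as traced above)
  -> return 30
  nodes(d=3) -> return 30  (same call as traced above)
-> return 62

Final answer: 62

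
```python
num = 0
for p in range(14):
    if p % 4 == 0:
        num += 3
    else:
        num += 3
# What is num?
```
Trace:
  num=0
  num=3, p=0
  num=6, p=1
  num=9, p=2
  num=12, p=3
  num=15, p=4
  num=18, p=5
  num=21, p=6
  num=24, p=7
  num=27, p=8
  num=30, p=9
  num=33, p=10
  num=36, p=11
  num=39, p=12
  num=42, p=13

Final answer: 42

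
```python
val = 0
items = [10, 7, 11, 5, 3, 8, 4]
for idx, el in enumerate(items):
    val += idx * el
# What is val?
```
Trace:
  val=0
  val=0, idx=0, el=10
  val=7, idx=1, el=7
  val=29, idx=2, el=11
  val=44, idx=3, el=5
  val=56, idx=4, el=3
  val=96, idx=5, el=8
  val=120, idx=6, el=4

Final answer: 120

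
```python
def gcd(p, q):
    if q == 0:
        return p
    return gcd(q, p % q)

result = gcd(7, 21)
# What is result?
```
Call trace:
gcd(p=7, q=21)
  gcd(p=21, q=7)
    gcd(p=7, q=0)
    -> return 7
  -> return 7
-> return 7

Final answer: 7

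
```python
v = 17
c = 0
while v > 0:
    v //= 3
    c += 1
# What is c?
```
Trace:
  v=17
  v=17, c=0
  v=5, c=1
  v=1, c=2
  v=0, c=3

Final answer: 3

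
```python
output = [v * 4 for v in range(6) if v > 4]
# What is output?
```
Trace:
  v=0
  v=1
  v=2
  v=3
  v=4
  v=5
  output=[20]

Final answer: [20]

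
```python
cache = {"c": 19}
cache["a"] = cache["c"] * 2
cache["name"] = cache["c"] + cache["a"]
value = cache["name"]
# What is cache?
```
Trace:
  cache={'c': 19}
  cache={'c': 19, 'a': 38}
  cache={'c': 19, 'a': 38, 'name': 57}
  cache={'c': 19, 'a': 38, 'name': 57}, value=57

Final answer: {'c': 19, 'a': 38, 'name': 57}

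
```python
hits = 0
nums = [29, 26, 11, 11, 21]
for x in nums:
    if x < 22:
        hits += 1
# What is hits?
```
Trace:
  hits=0
  hits=0, x=29
  hits=0, x=26
  hits=1, x=11
  hits=2, x=11
  hits=3, x=21

Final answer: 3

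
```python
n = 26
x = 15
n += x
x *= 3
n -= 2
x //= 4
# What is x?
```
Trace:
  n=26
  n=26, x=15
  n=41, x=15
  n=41, x=45
  n=39, x=45
  n=39, x=11

Final answer: 11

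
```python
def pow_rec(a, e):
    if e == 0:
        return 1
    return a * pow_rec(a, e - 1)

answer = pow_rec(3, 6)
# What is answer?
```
Call trace:
pow_rec(a=3, e=6)
  pow_rec(a=3, e=5)
    pow_rec(a=3, e=4)
      pow_rec(a=3, e=3)
        pow_rec(a=3, e=2)
          pow_rec(a=3, e=1)
            pow_rec(a=3, e=0)
            -> return 1
          -> return 3
        -> return 9
      -> return 27
    -> return 81
  -> return 243
-> return 729

Final answer: 729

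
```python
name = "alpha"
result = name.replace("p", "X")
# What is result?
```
Trace:
  name='alpha'
  name='alpha', result='alXha'

Final answer: 'alXha'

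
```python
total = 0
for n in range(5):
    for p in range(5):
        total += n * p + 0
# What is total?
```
Trace:
  total=0
  total=0, n=0, p=0
  total=0, n=0, p=1
  total=0, n=0, p=2
  total=0, n=0, p=3
  total=0, n=0, p=4
  total=0, n=1, p=0
  total=1, n=1, p=1
  total=3, n=1, p=2
  total=6, n=1, p=3
  total=10, n=1, p=4
  total=10, n=2, p=0
  total=12, n=2, p=1
  total=16, n=2, p=2
  total=22, n=2, p=3
  total=30, n=2, p=4
  total=30, n=3, p=0
  total=33, n=3, p=1
  total=39, n=3, p=2
  total=48, n=3, p=3
  total=60, n=3, p=4
  total=60, n=4, p=0
  total=64, n=4, p=1
  total=72, n=4, p=2
  total=84, n=4, p=3
  total=100, n=4, p=4

Final answer: 100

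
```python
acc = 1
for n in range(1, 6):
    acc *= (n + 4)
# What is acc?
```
Trace:
  acc=1
  acc=5, n=1
  acc=30, n=2
  acc=210, n=3
  acc=1680, n=4
  acc=15120, n=5

Final answer: 15120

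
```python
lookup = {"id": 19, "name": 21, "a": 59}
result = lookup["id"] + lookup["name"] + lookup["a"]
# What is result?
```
Trace:
  lookup={'id': 19, 'name': 21, 'a': 59}
  lookup={'id': 19, 'name': 21, 'a': 59}, result=99

Final answer: 99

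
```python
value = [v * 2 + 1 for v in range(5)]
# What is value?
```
Trace:
  v=0
  v=1
  v=2
  v=3
  v=4
  value=[1, 3, 5, 7, 9]

Final answer: [1, 3, 5, 7, 9]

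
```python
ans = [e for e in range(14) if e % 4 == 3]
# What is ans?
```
Trace:
  e=0
  e=1
  e=2
  e=3
  e=4
  e=5
  e=6
  e=7
  e=8
  e=9
  e=10
  e=11
  e=12
  e=13
  ans=[3, 7, 11]

Final answer: [3, 7, 11]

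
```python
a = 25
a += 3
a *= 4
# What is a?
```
Trace:
  a=25
  a=28
  a=112

Final answer: 112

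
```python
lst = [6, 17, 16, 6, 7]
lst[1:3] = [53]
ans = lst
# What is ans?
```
Trace:
  lst=[6, 17, 16, 6, 7]
  lst=[6, 53, 6, 7]
  lst=[6, 53, 6, 7], ans=[6, 53, 6, 7]

Final answer: [6, 53, 6, 7]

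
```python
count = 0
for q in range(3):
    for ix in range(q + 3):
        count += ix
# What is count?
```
Trace:
  count=0
  count=0, q=0, ix=0
  count=1, q=0, ix=1
  count=3, q=0, ix=2
  count=3, q=1, ix=0
  count=4, q=1, ix=1
  count=6, q=1, ix=2
  count=9, q=1, ix=3
  count=9, q=2, ix=0
  count=10, q=2, ix=1
  count=12, q=2, ix=2
  count=15, q=2, ix=3
  count=19, q=2, ix=4

Final answer: 19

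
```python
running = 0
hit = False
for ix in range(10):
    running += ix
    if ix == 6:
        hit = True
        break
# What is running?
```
Trace:
  running=0
  running=0, hit=False
  running=0, hit=False, ix=0
  running=1, hit=False, ix=1
  running=3, hit=False, ix=2
  running=6, hit=False, ix=3
  running=10, hit=False, ix=4
  running=15, hit=False, ix=5
  running=21, hit=True, ix=6

Final answer: 21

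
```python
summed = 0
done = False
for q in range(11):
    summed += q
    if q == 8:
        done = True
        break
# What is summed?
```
Trace:
  summed=0
  summed=0, done=False
  summed=0, done=False, q=0
  summed=1, done=False, q=1
  summed=3, done=False, q=2
  summed=6, done=False, q=3
  summed=10, done=False, q=4
  summed=15, done=False, q=5
  summed=21, done=False, q=6
  summed=28, done=False, q=7
  summed=36, done=True, q=8

Final answer: 36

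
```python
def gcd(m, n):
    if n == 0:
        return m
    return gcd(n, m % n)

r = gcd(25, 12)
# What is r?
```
Call trace:
gcd(m=25, n=12)
  gcd(m=12, n=1)
    gcd(m=1, n=0)
    -> return 1
  -> return 1
-> return 1

Final answer: 1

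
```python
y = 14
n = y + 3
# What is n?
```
Trace:
  y=14
  y=14, n=17

Final answer: 17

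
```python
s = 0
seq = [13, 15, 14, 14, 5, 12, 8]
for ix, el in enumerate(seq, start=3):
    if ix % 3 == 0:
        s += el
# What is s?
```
Trace:
  s=0
  s=13, ix=3, el=13
  s=13, ix=4, el=15
  s=13, ix=5, el=14
  s=27, ix=6, el=14
  s=27, ix=7, el=5
  s=27, ix=8, el=12
  s=35, ix=9, el=8

Final answer: 35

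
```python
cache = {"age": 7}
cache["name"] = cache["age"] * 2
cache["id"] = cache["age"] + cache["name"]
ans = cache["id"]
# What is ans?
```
Trace:
  cache={'age': 7}
  cache={'age': 7, 'name': 14}
  cache={'age': 7, 'name': 14, 'id': 21}
  cache={'age': 7, 'name': 14, 'id': 21}, ans=21

Final answer: 21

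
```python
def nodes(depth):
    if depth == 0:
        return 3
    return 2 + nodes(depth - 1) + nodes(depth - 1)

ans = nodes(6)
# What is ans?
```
Call trace (a repeated sub-call is expanded the first time; later identical calls just restate its return value):
nodes(depth=6)
  nodes(depth=5)
    nodes(depth=4)
      nodes(depth=3)
        nodes(depth=2)
          nodes(depth=1)
            nodes(depth=0)
            -> return 3
            nodes(depth=0)
            -> return 3
          -> return 8
          nodes(depth=1) -> return 8  (same call as traced above)
        -> return 18
        nodes(depth=2) -> return 18  (same call as traced above)
      -> return 38
      nodes(depth=3) -> return 38  (same call as traced above)
    -> return 78
    nodes(depth=4) -> return 78  (same call as traced above)
  -> return 158
  nodes(depth=5) -> return 158  (same call as traced above)
-> return 318

Final answer: 318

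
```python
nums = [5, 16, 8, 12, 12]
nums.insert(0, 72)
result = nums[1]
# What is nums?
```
Trace:
  nums=[5, 16, 8, 12, 12]
  nums=[72, 5, 16, 8, 12, 12]
  nums=[72, 5, 16, 8, 12, 12], result=5

Final answer: [72, 5, 16, 8, 12, 12]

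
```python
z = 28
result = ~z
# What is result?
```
Trace:
  z=28
  z=28, result=-29

Final answer: -29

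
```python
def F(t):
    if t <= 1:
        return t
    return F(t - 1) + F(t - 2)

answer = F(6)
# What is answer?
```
Call trace (a repeated sub-call is expanded the first time; later identical calls just restate its return value):
F(t=6)
  F(t=5)
    F(t=4)
      F(t=3)
        F(t=2)
          F(t=1)
          -> return 1
          F(t=0)
          -> return 0
        -> return 1
        F(t=1)
        -> return 1
      -> return 2
      F(t=2) -> return 1  (same call as traced above)
    -> return 3
    F(t=3) -> return 2  (same call as traced above)
  -> return 5
  F(t=4) -> return 3  (same call as traced above)
-> return 8

Final answer: 8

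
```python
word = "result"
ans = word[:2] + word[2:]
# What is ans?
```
Trace:
  word='result'
  word='result', ans='result'

Final answer: 'result'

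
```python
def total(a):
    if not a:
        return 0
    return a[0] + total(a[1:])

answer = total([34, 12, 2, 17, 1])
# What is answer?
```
Call trace:
total(a=[34, 12, 2, 17, 1])
  total(a=[12, 2, 17, 1])
    total(a=[2, 17, 1])
      total(a=[17, 1])
        total(a=[1])
          total(a=[])
          -> return 0
        -> return 1
      -> return 18
    -> return 20
  -> return 32
-> return 66

Final answer: 66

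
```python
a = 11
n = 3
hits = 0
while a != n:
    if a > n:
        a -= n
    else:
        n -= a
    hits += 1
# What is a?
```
Trace:
  a=11
  a=11, n=3
  a=11, n=3, hits=0
  a=8, n=3, hits=1
  a=5, n=3, hits=2
  a=2, n=3, hits=3
  a=2, n=1, hits=4
  a=1, n=1, hits=5

Final answer: 1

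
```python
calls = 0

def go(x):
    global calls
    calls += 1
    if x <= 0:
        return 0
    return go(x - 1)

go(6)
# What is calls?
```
Call trace:
go(x=6)
  go(x=5)
    go(x=4)
      go(x=3)
        go(x=2)
          go(x=1)
            go(x=0)
            -> return 0
          -> return 0
        -> return 0
      -> return 0
    -> return 0
  -> return 0
-> return 0

calls is incremented once per call. go is entered once for each x = 6, 5, 4, 3, 2, 1, 0 (the x <= 0 call returns without recursing), i.e. 6 + 1 calls.
calls = 7

Final answer: 7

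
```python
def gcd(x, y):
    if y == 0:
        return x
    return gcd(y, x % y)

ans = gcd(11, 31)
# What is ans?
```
Call trace:
gcd(x=11, y=31)
  gcd(x=31, y=11)
    gcd(x=11, y=9)
      gcd(x=9, y=2)
        gcd(x=2, y=1)
          gcd(x=1, y=0)
          -> return 1
        -> return 1
      -> return 1
    -> return 1
  -> return 1
-> return 1

Final answer: 1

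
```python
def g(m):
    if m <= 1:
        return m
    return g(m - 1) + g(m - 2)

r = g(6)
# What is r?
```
Call trace (a repeated sub-call is expanded the first time; later identical calls just restate its return value):
g(m=6)
  g(m=5)
    g(m=4)
      g(m=3)
        g(m=2)
          g(m=1)
          -> return 1
          g(m=0)
          -> return 0
        -> return 1
        g(m=1)
        -> return 1
      -> return 2
      g(m=2) -> return 1  (same call as traced above)
    -> return 3
    g(m=3) -> return 2  (same call as traced above)
  -> return 5
  g(m=4) -> return 3  (same call as traced above)
-> return 8

Final answer: 8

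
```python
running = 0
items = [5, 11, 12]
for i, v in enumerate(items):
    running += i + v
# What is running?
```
Trace:
  running=0
  running=5, i=0, v=5
  running=17, i=1, v=11
  running=31, i=2, v=12

Final answer: 31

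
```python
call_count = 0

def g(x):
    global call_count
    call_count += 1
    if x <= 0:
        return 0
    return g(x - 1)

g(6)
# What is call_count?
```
Call trace:
g(x=6)
  g(x=5)
    g(x=4)
      g(x=3)
        g(x=2)
          g(x=1)
            g(x=0)
            -> return 0
          -> return 0
        -> return 0
      -> return 0
    -> return 0
  -> return 0
-> return 0

call_count is incremented once per call. g is entered once for each x = 6, 5, 4, 3, 2, 1, 0 (the x <= 0 call returns without recursing), i.e. 6 + 1 calls.
call_count = 7

Final answer: 7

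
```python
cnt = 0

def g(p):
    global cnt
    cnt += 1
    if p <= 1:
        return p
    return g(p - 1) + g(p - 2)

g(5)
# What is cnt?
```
Call trace (a repeated sub-call is expanded the first time; later identical calls just restate its return value):
g(p=5)
  g(p=4)
    g(p=3)
      g(p=2)
        g(p=1)
        -> return 1
        g(p=0)
        -> return 0
      -> return 1
      g(p=1)
      -> return 1
    -> return 2
    g(p=2) -> return 1  (same call as traced above)
  -> return 3
  g(p=3) -> return 2  (same call as traced above)
-> return 5

cnt is incremented once per call, so count the calls in each subtree. Let C(p) = number of calls made by g(p).
C(0) = C(1) = 1 (base case, no recursion); C(p) = 1 + C(p - 1) + C(p - 2) otherwise.
C(2) = 1 + C(1) + C(0) = 1 + 1 + 1 = 3
C(3) = 1 + C(2) + C(1) = 1 + 3 + 1 = 5
C(4) = 1 + C(3) + C(2) = 1 + 5 + 3 = 9
C(5) = 1 + C(4) + C(3) = 1 + 9 + 5 = 15
cnt = C(5) = 15

Final answer: 15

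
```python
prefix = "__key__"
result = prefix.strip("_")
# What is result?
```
Trace:
  prefix='__key__'
  prefix='__key__', result='key'

Final answer: 'key'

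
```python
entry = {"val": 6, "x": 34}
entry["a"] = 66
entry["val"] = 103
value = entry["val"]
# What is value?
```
Trace:
  entry={'val': 6, 'x': 34}
  entry={'val': 6, 'x': 34, 'a': 66}
  entry={'val': 103, 'x': 34, 'a': 66}
  entry={'val': 103, 'x': 34, 'a': 66}, value=103

Final answer: 103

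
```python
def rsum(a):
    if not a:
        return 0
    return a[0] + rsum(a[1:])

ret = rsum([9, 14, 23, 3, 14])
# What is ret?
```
Call trace:
rsum(a=[9, 14, 23, 3, 14])
  rsum(a=[14, 23, 3, 14])
    rsum(a=[23, 3, 14])
      rsum(a=[3, 14])
        rsum(a=[14])
          rsum(a=[])
          -> return 0
        -> return 14
      -> return 17
    -> return 40
  -> return 54
-> return 63

Final answer: 63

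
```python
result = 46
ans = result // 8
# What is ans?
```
Trace:
  result=46
  result=46, ans=5

Final answer: 5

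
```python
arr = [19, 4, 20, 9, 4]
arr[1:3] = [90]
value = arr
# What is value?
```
Trace:
  arr=[19, 4, 20, 9, 4]
  arr=[19, 90, 9, 4]
  arr=[19, 90, 9, 4], value=[19, 90, 9, 4]

Final answer: [19, 90, 9, 4]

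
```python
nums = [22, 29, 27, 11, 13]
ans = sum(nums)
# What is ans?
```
Trace:
  nums=[22, 29, 27, 11, 13]
  nums=[22, 29, 27, 11, 13], ans=102

Final answer: 102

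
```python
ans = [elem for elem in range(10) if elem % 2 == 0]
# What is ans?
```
Trace:
  elem=0
  elem=1
  elem=2
  elem=3
  elem=4
  elem=5
  elem=6
  elem=7
  elem=8
  elem=9
  ans=[0, 2, 4, 6, 8]

Final answer: [0, 2, 4, 6, 8]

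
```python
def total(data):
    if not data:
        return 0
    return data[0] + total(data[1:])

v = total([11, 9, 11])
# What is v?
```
Call trace:
total(data=[11, 9, 11])
  total(data=[9, 11])
    total(data=[11])
      total(data=[])
      -> return 0
    -> return 11
  -> return 20
-> return 31

Final answer: 31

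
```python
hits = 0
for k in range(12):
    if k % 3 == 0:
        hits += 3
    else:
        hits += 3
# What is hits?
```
Trace:
  hits=0
  hits=3, k=0
  hits=6, k=1
  hits=9, k=2
  hits=12, k=3
  hits=15, k=4
  hits=18, k=5
  hits=21, k=6
  hits=24, k=7
  hits=27, k=8
  hits=30, k=9
  hits=33, k=10
  hits=36, k=11

Final answer: 36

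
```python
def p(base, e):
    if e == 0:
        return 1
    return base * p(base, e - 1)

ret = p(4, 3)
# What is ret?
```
Call trace:
p(base=4, e=3)
  p(base=4, e=2)
    p(base=4, e=1)
      p(base=4, e=0)
      -> return 1
    -> return 4
  -> return 16
-> return 64

Final answer: 64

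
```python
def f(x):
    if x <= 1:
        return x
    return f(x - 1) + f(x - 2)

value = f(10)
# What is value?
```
Call trace (a repeated sub-call is expanded the first time; later identical calls just restate its return value):
f(x=10)
  f(x=9)
    f(x=8)
      f(x=7)
        f(x=6)
          f(x=5)
            f(x=4)
              f(x=3)
                f(x=2)
                  f(x=1)
                  -> return 1
                  f(x=0)
                  -> return 0
                -> return 1
                f(x=1)
                -> return 1
              -> return 2
              f(x=2) -> return 1  (same call as traced above)
            -> return 3
            f(x=3) -> return 2  (same call as traced above)
          -> return 5
          f(x=4) -> return 3  (same call as traced above)
        -> return 8
        f(x=5) -> return 5  (same call as traced above)
      -> return 13
      f(x=6) -> return 8  (same call as traced above)
    -> return 21
    f(x=7) -> return 13  (same call as traced above)
  -> return 34
  f(x=8) -> return 21  (same call as traced above)
-> return 55

Final answer: 55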